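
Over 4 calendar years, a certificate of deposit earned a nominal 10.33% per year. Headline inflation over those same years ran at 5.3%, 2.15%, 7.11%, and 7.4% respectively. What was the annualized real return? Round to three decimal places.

4.609%

Cumulative inflation factor: 1.053 × 1.0215 × 1.0711 × 1.074 ≈ 1.23737.
Nominal growth factor: 1.48175. Real growth factor = 1.48175 / 1.23737 ≈ 1.19749.
Annualized: 1.19749^(1/4) − 1 ≈ 0.04609.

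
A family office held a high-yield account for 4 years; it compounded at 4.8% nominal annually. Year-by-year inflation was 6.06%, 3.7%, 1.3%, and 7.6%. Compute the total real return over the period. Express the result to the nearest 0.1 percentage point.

Cumulative inflation factor: 1.0606 × 1.037 × 1.013 × 1.076 ≈ 1.19881.
Nominal growth factor: 1.20627. Real growth factor = 1.20627 / 1.19881 ≈ 1.00622.
Total real return ≈ 0.6220%.

0.6%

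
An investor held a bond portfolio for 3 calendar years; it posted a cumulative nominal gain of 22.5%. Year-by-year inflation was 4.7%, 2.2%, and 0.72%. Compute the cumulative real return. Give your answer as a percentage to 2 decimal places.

Cumulative inflation factor: 1.047 × 1.022 × 1.0072 ≈ 1.07774.
Nominal growth factor: 1.22500. Real growth factor = 1.22500 / 1.07774 ≈ 1.13664.
Total real return ≈ 13.6640%.

13.66%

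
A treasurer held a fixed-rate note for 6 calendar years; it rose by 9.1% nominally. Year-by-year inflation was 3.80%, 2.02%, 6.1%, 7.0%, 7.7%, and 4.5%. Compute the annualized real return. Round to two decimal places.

Cumulative inflation factor: 1.0380 × 1.0202 × 1.061 × 1.070 × 1.077 × 1.045 ≈ 1.35305.
Nominal growth factor: 1.09100. Real growth factor = 1.09100 / 1.35305 ≈ 0.80633.
Annualized: 0.80633^(1/6) − 1 ≈ -0.03524.

-3.52%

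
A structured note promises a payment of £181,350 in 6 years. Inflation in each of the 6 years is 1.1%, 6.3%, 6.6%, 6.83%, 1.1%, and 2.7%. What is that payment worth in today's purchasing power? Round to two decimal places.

Price-level factor over 6 years: 1.011 × 1.063 × 1.066 × 1.0683 × 1.011 × 1.027 ≈ 1.2707392733.
Purchasing power today: £181,350 divided by that factor.

£142,712.20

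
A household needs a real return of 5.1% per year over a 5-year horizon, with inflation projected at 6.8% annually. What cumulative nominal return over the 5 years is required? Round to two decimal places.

Required annual nominal rate: (1+5.1%)(1+6.8%) − 1 = 12.2468%.
Cumulative over 5 years: (1 + 0.122468)^5 − 1 ≈ 0.78184.

78.18%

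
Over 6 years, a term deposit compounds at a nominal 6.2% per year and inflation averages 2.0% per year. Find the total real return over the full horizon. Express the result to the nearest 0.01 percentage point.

The annual real rate is (1+6.2%)/(1+2.0%) − 1 = 4.1176%.
Compounded over 6 years: (1 + 0.041176)^6 − 1 ≈ 0.27393.

27.39%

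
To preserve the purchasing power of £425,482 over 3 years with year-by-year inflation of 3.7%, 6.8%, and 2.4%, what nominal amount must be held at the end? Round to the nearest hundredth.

£482,537.60

Cumulative price-level factor: 1.037 × 1.068 × 1.024 = 1.134096384.
The nominal amount required is £425,482 scaled up by that factor.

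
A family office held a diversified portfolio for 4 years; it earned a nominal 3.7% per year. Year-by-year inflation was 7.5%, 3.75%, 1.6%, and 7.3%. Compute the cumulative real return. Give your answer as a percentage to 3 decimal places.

Cumulative inflation factor: 1.075 × 1.0375 × 1.016 × 1.073 ≈ 1.21588.
Nominal growth factor: 1.15642. Real growth factor = 1.15642 / 1.21588 ≈ 0.95110.
Total real return ≈ -4.8903%.

-4.890%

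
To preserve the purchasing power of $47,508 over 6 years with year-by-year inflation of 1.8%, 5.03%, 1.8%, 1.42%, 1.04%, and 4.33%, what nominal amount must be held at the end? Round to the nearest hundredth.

Cumulative price-level factor: 1.018 × 1.0503 × 1.018 × 1.0142 × 1.0104 × 1.0433 ≈ 1.1636840256.
The nominal amount required is $47,508 scaled up by that factor.

$55,284.30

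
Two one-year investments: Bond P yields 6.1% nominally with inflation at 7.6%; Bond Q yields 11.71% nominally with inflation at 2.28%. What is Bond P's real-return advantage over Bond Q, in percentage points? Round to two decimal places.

-10.61

Bond P real return: 1.061/1.076 − 1 = -1.394%.
Bond Q real return: 1.1171/1.0228 − 1 = 9.220%.
Difference: -1.394 − 9.220 = -10.614 pp.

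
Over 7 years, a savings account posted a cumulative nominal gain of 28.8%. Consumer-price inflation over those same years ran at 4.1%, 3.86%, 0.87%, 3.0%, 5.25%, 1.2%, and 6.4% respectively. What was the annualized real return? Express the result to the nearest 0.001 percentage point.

Cumulative inflation factor: 1.041 × 1.0386 × 1.0087 × 1.030 × 1.0525 × 1.012 × 1.064 ≈ 1.27304.
Nominal growth factor: 1.28800. Real growth factor = 1.28800 / 1.27304 ≈ 1.01175.
Annualized: 1.01175^(1/7) − 1 ≈ 0.00167.

0.167%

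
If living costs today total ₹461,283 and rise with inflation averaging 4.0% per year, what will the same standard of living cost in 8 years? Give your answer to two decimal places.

Cumulative price-level factor: (1+4.0%)^8 ≈ 1.3685690504.
Multiplying ₹461,283 by the price-level factor gives the future nominal sum.

₹631,297.64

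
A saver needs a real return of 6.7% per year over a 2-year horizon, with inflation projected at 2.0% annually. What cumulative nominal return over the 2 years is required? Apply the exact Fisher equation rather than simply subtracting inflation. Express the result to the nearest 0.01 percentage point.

18.45%

Required annual nominal rate: (1+6.7%)(1+2.0%) − 1 = 8.834%.
Cumulative over 2 years: (1 + 0.08834)^2 − 1 ≈ 0.18448.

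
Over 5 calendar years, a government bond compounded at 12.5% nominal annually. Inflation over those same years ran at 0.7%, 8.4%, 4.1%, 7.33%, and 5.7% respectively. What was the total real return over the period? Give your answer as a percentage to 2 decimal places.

39.78%

Cumulative inflation factor: 1.007 × 1.084 × 1.041 × 1.0733 × 1.057 ≈ 1.28916.
Nominal growth factor: 1.80203. Real growth factor = 1.80203 / 1.28916 ≈ 1.39784.
Total real return ≈ 39.7839%.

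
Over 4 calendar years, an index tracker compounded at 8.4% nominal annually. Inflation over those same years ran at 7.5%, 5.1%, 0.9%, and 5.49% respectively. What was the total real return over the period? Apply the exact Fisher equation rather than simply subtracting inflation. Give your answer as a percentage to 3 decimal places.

14.816%

Cumulative inflation factor: 1.075 × 1.051 × 1.009 × 1.0549 ≈ 1.20258.
Nominal growth factor: 1.38076. Real growth factor = 1.38076 / 1.20258 ≈ 1.14816.
Total real return ≈ 14.8163%.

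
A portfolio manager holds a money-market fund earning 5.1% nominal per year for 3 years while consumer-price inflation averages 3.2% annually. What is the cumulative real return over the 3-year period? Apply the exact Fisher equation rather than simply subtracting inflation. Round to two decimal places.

5.63%

The annual real rate is (1+5.1%)/(1+3.2%) − 1 = 1.8411%.
Compounded over 3 years: (1 + 0.018411)^3 − 1 ≈ 0.05626.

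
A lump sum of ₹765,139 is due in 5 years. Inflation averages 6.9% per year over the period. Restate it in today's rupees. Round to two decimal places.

Price-level factor over 5 years: (1 + 6.9%)^5 ≈ 1.3960099896.
Purchasing power today: ₹765,139 divided by that factor.

₹548,089.92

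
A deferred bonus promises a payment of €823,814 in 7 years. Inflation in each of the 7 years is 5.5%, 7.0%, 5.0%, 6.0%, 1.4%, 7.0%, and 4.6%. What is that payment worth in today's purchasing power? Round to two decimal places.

Price-level factor over 7 years: 1.055 × 1.070 × 1.050 × 1.060 × 1.014 × 1.070 × 1.046 ≈ 1.4258860457.
Purchasing power today: €823,814 divided by that factor.

€577,755.85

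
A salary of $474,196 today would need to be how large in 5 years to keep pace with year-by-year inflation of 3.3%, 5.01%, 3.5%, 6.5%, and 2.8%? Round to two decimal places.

Cumulative price-level factor: 1.033 × 1.0501 × 1.035 × 1.065 × 1.028 ≈ 1.2291759442.
Multiplying $474,196 by the price-level factor gives the future nominal sum.

$582,870.32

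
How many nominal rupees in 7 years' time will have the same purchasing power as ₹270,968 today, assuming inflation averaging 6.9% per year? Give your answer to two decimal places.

₹432,276.81

Cumulative price-level factor: (1+6.9%)^7 ≈ 1.5953057718.
Multiplying ₹270,968 by the price-level factor gives the future nominal sum.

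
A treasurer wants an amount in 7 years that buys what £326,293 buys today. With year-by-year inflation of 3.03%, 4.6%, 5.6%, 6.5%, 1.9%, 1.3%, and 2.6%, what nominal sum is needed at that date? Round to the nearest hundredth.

£418,839.52

Cumulative price-level factor: 1.0303 × 1.046 × 1.056 × 1.065 × 1.019 × 1.013 × 1.026 ≈ 1.2836301240.
The nominal amount required is £326,293 scaled up by that factor.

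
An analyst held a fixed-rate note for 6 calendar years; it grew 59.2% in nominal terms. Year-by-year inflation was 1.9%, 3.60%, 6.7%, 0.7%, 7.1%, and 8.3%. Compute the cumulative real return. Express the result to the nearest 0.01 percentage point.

Cumulative inflation factor: 1.019 × 1.0360 × 1.067 × 1.007 × 1.071 × 1.083 ≈ 1.31567.
Nominal growth factor: 1.59200. Real growth factor = 1.59200 / 1.31567 ≈ 1.21003.
Total real return ≈ 21.0033%.

21.00%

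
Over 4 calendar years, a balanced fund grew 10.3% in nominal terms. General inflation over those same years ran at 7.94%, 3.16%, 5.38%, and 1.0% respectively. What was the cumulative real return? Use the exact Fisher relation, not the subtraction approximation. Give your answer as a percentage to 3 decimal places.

Cumulative inflation factor: 1.0794 × 1.0316 × 1.0538 × 1.010 ≈ 1.18515.
Nominal growth factor: 1.10300. Real growth factor = 1.10300 / 1.18515 ≈ 0.93068.
Total real return ≈ -6.9316%.

-6.932%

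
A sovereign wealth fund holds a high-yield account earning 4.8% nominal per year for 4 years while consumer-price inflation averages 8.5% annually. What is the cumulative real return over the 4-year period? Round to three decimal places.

The annual real rate is (1+4.8%)/(1+8.5%) − 1 = -3.4101%.
Compounded over 4 years: (1 + -0.034101)^4 − 1 ≈ -0.12959.

-12.959%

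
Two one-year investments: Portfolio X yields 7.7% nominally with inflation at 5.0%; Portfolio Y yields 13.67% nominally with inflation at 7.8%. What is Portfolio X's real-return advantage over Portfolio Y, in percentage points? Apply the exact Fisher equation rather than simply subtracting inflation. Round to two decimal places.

-2.87

Portfolio X real return: 1.077/1.050 − 1 = 2.571%.
Portfolio Y real return: 1.1367/1.078 − 1 = 5.445%.
Difference: 2.571 − 5.445 = -2.874 pp.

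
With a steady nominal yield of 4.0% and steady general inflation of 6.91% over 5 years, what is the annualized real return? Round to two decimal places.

With constant rates the annual real return is the same each year: (1+4.0%)/(1+6.91%) − 1 = -0.02722.

-2.72%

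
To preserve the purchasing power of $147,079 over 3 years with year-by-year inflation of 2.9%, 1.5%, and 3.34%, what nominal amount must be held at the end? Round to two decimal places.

$158,745.18

Cumulative price-level factor: 1.029 × 1.015 × 1.0334 = 1.079319129.
Multiplying $147,079 by the price-level factor gives the future nominal sum.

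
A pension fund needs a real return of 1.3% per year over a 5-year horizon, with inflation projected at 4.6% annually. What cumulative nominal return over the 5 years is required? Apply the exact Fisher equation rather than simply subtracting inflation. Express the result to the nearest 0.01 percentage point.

Required annual nominal rate: (1+1.3%)(1+4.6%) − 1 = 5.9598%.
Cumulative over 5 years: (1 + 0.059598)^5 − 1 ≈ 0.33569.

33.57%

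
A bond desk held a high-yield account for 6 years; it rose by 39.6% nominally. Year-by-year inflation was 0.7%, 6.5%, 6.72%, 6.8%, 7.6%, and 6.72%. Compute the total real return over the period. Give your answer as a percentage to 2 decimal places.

-0.54%

Cumulative inflation factor: 1.007 × 1.065 × 1.0672 × 1.068 × 1.076 × 1.0672 ≈ 1.40364.
Nominal growth factor: 1.39600. Real growth factor = 1.39600 / 1.40364 ≈ 0.99456.
Total real return ≈ -0.5440%.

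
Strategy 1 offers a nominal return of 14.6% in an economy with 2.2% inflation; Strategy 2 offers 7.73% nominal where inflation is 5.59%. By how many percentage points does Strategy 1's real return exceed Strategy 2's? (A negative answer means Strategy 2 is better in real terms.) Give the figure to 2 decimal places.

10.11

Strategy 1 real return: 1.146/1.022 − 1 = 12.133%.
Strategy 2 real return: 1.0773/1.0559 − 1 = 2.027%.
Difference: 12.133 − 2.027 = 10.106 pp.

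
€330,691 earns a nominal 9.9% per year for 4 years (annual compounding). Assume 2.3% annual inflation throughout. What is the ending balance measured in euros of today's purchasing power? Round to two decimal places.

Nominal value at maturity: €330,691 × (1 + 9.9%)^4 ≈ €482,406.49.
Price-level factor over 4 years: (1 + 2.3%)^4 ≈ 1.0952229478.
The maturity value deflated by that factor is the answer in today's purchasing power.

€440,464.19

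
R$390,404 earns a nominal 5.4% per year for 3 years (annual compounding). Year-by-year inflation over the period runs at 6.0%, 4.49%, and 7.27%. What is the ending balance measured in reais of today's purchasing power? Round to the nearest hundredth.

Nominal value at maturity: R$390,404 × (1 + 5.4%)^3 ≈ R$457,126.18.
Price-level factor over 3 years: 1.060 × 1.0449 × 1.0727 = 1.1881160838.
Dividing the nominal maturity value by the price-level factor gives the value in today's money.

R$384,748.75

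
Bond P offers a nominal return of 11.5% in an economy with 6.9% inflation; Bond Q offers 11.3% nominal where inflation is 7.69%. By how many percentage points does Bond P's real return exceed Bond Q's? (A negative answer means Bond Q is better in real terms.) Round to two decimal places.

Bond P real return: 1.115/1.069 − 1 = 4.303%.
Bond Q real return: 1.113/1.0769 − 1 = 3.352%.
Difference: 4.303 − 3.352 = 0.951 pp.

0.95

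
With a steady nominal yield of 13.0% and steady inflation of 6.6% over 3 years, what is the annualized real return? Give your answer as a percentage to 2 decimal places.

With constant rates the annual real return is the same each year: (1+13.0%)/(1+6.6%) − 1 = 0.06004.

6.00%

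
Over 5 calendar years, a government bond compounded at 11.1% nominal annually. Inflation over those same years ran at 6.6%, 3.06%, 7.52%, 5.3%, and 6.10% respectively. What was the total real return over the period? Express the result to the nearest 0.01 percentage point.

28.26%

Cumulative inflation factor: 1.066 × 1.0306 × 1.0752 × 1.053 × 1.0610 ≈ 1.31972.
Nominal growth factor: 1.69266. Real growth factor = 1.69266 / 1.31972 ≈ 1.28260.
Total real return ≈ 28.2596%.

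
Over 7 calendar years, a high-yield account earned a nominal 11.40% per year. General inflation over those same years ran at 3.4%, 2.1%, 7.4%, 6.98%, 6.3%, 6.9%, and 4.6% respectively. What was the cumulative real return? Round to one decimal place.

47.7%

Cumulative inflation factor: 1.034 × 1.021 × 1.074 × 1.0698 × 1.063 × 1.069 × 1.046 ≈ 1.44177.
Nominal growth factor: 2.12910. Real growth factor = 2.12910 / 1.44177 ≈ 1.47673.
Total real return ≈ 47.6728%.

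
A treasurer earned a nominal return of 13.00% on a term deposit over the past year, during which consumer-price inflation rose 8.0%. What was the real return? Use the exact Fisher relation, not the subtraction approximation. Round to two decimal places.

4.63%

Real return via the Fisher equation: (1 + 13.00%)/(1 + 8.0%) − 1 = 1.1300/1.080 − 1 ≈ 0.04630.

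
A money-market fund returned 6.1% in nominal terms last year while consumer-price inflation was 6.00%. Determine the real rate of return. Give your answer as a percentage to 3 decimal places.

Real return via the Fisher equation: (1 + 6.1%)/(1 + 6.00%) − 1 = 1.061/1.0600 − 1 ≈ 0.00094.

0.094%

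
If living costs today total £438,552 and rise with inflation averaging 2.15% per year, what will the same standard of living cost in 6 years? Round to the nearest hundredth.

Cumulative price-level factor: (1+2.15%)^6 ≈ 1.1361357503.
The nominal amount required is £438,552 scaled up by that factor.

£498,254.61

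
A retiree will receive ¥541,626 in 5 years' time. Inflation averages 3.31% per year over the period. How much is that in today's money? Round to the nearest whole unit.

¥460,244

Price-level factor over 5 years: (1 + 3.31%)^5 ≈ 1.1768247884.
Purchasing power today: ¥541,626 divided by that factor.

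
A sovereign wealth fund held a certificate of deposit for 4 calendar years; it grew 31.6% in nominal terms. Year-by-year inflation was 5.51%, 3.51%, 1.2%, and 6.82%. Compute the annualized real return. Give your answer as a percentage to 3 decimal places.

2.751%

Cumulative inflation factor: 1.0551 × 1.0351 × 1.012 × 1.0682 ≈ 1.18062.
Nominal growth factor: 1.31600. Real growth factor = 1.31600 / 1.18062 ≈ 1.11467.
Annualized: 1.11467^(1/4) − 1 ≈ 0.02751.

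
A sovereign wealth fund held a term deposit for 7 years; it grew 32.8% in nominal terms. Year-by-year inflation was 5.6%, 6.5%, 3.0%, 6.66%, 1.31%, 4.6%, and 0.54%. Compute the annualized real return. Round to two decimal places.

Cumulative inflation factor: 1.056 × 1.065 × 1.030 × 1.0666 × 1.0131 × 1.046 × 1.0054 ≈ 1.31636.
Nominal growth factor: 1.32800. Real growth factor = 1.32800 / 1.31636 ≈ 1.00884.
Annualized: 1.00884^(1/7) − 1 ≈ 0.00126.

0.13%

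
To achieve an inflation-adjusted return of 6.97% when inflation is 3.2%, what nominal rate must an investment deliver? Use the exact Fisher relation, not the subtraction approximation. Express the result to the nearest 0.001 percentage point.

By the Fisher equation, 1 + r_nom = (1 + 6.97%)(1 + 3.2%) = 1.0697 × 1.032 = 1.1039304.
So r_nom = 10.39304%.

10.393%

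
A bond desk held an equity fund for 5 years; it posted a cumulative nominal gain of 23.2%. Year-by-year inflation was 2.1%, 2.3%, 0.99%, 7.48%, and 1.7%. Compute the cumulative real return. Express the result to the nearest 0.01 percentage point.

6.85%

Cumulative inflation factor: 1.021 × 1.023 × 1.0099 × 1.0748 × 1.017 ≈ 1.15300.
Nominal growth factor: 1.23200. Real growth factor = 1.23200 / 1.15300 ≈ 1.06852.
Total real return ≈ 6.8519%.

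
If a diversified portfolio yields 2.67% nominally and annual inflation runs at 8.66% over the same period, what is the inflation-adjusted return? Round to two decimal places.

Real return via the Fisher equation: (1 + 2.67%)/(1 + 8.66%) − 1 = 1.0267/1.0866 − 1 ≈ -0.05513.

-5.51%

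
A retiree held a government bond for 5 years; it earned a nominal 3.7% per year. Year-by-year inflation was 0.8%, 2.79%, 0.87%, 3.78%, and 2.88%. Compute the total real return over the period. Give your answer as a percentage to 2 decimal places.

7.47%

Cumulative inflation factor: 1.008 × 1.0279 × 1.0087 × 1.0378 × 1.0288 ≈ 1.11588.
Nominal growth factor: 1.19921. Real growth factor = 1.19921 / 1.11588 ≈ 1.07467.
Total real return ≈ 7.4672%.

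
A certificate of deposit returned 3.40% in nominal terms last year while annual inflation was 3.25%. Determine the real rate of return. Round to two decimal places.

0.15%

Real return via the Fisher equation: (1 + 3.40%)/(1 + 3.25%) − 1 = 1.0340/1.0325 − 1 ≈ 0.00145.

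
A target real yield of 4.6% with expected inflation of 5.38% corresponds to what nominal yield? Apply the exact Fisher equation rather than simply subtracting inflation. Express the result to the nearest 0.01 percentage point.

10.23%

By the Fisher equation, 1 + r_nom = (1 + 4.6%)(1 + 5.38%) = 1.046 × 1.0538 = 1.1022748.
So r_nom = 10.22748%.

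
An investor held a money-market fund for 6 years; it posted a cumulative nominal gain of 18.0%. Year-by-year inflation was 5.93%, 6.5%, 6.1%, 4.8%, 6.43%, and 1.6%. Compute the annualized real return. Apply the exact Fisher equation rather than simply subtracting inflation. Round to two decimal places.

Cumulative inflation factor: 1.0593 × 1.065 × 1.061 × 1.048 × 1.0643 × 1.016 ≈ 1.35645.
Nominal growth factor: 1.18000. Real growth factor = 1.18000 / 1.35645 ≈ 0.86992.
Annualized: 0.86992^(1/6) − 1 ≈ -0.02296.

-2.30%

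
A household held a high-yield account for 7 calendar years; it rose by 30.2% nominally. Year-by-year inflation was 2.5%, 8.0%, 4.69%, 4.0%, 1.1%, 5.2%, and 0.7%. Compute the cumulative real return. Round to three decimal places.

0.862%

Cumulative inflation factor: 1.025 × 1.080 × 1.0469 × 1.040 × 1.011 × 1.052 × 1.007 ≈ 1.29087.
Nominal growth factor: 1.30200. Real growth factor = 1.30200 / 1.29087 ≈ 1.00862.
Total real return ≈ 0.8622%.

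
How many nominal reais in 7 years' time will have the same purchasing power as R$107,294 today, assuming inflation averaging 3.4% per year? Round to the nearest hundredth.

R$135,587.36

Cumulative price-level factor: (1+3.4%)^7 ≈ 1.2636993768.
Multiplying R$107,294 by the price-level factor gives the future nominal sum.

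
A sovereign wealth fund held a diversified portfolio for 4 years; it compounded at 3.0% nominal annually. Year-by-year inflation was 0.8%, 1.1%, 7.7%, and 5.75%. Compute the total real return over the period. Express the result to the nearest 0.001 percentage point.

-3.029%

Cumulative inflation factor: 1.008 × 1.011 × 1.077 × 1.0575 ≈ 1.16067.
Nominal growth factor: 1.12551. Real growth factor = 1.12551 / 1.16067 ≈ 0.96971.
Total real return ≈ -3.0292%.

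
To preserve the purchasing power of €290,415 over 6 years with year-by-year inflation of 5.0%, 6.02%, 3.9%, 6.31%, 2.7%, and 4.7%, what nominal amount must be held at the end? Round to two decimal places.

Cumulative price-level factor: 1.050 × 1.0602 × 1.039 × 1.0631 × 1.027 × 1.047 ≈ 1.3221596221.
The nominal amount required is €290,415 scaled up by that factor.

€383,974.99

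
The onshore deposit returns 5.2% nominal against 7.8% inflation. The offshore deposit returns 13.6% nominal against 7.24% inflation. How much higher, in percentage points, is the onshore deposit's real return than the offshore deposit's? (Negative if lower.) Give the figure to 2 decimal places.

-8.34

The onshore deposit real return: 1.052/1.078 − 1 = -2.412%.
The offshore deposit real return: 1.136/1.0724 − 1 = 5.931%.
Difference: -2.412 − 5.931 = -8.343 pp.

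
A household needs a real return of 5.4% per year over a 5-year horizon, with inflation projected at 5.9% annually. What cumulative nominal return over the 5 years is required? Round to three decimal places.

Required annual nominal rate: (1+5.4%)(1+5.9%) − 1 = 11.6186%.
Cumulative over 5 years: (1 + 0.116186)^5 − 1 ≈ 0.73254.

73.254%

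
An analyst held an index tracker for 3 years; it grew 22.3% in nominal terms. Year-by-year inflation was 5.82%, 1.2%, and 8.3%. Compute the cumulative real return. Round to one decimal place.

Cumulative inflation factor: 1.0582 × 1.012 × 1.083 ≈ 1.15978.
Nominal growth factor: 1.22300. Real growth factor = 1.22300 / 1.15978 ≈ 1.05451.
Total real return ≈ 5.4508%.

5.5%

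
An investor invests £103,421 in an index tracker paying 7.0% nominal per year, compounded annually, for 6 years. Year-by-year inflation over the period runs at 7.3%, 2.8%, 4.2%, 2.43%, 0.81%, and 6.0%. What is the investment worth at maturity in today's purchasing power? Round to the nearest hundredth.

Nominal value at maturity: £103,421 × (1 + 7.0%)^6 ≈ £155,207.03.
Price-level factor over 6 years: 1.073 × 1.028 × 1.042 × 1.0243 × 1.0081 × 1.060 ≈ 1.2580479903.
The maturity value deflated by that factor is the answer in today's purchasing power.

£123,371.31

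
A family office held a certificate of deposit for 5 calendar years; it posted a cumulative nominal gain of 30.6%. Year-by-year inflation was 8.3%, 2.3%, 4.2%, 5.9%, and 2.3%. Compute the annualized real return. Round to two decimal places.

0.87%

Cumulative inflation factor: 1.083 × 1.023 × 1.042 × 1.059 × 1.023 ≈ 1.25067.
Nominal growth factor: 1.30600. Real growth factor = 1.30600 / 1.25067 ≈ 1.04424.
Annualized: 1.04424^(1/5) − 1 ≈ 0.00870.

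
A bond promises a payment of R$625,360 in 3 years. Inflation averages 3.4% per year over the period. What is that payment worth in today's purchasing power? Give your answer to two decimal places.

R$565,676.95

Price-level factor over 3 years: (1 + 3.4%)^3 = 1.105507304.
Purchasing power today: R$625,360 divided by that factor.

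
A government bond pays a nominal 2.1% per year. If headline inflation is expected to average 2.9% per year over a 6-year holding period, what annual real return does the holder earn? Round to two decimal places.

With constant rates the annual real return is the same each year: (1+2.1%)/(1+2.9%) − 1 = -0.00777.

-0.78%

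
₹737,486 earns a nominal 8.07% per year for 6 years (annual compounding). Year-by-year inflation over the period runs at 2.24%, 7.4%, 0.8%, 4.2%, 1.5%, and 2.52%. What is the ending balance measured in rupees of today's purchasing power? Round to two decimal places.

₹978,941.36

Nominal value at maturity: ₹737,486 × (1 + 8.07%)^6 ≈ ₹1,174,856.14.
Price-level factor over 6 years: 1.0224 × 1.074 × 1.008 × 1.042 × 1.015 × 1.0252 ≈ 1.2001292289.
Dividing the nominal maturity value by the price-level factor gives the value in today's money.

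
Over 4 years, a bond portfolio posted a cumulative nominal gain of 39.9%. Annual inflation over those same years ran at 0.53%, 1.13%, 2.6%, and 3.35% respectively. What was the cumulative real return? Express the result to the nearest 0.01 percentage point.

29.77%

Cumulative inflation factor: 1.0053 × 1.0113 × 1.026 × 1.0335 ≈ 1.07804.
Nominal growth factor: 1.39900. Real growth factor = 1.39900 / 1.07804 ≈ 1.29773.
Total real return ≈ 29.7730%.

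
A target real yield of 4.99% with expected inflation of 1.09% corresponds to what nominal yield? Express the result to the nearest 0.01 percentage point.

By the Fisher equation, 1 + r_nom = (1 + 4.99%)(1 + 1.09%) = 1.0499 × 1.0109 = 1.06134391.
So r_nom = 6.134391%.

6.13%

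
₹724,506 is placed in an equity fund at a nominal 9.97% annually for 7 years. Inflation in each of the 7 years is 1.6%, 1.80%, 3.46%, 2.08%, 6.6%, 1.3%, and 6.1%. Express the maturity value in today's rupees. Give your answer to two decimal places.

₹1,125,965.04

Nominal value at maturity: ₹724,506 × (1 + 9.97%)^7 ≈ ₹1,409,164.07.
Price-level factor over 7 years: 1.016 × 1.0180 × 1.0346 × 1.0208 × 1.066 × 1.013 × 1.061 ≈ 1.2515167179.
The maturity value deflated by that factor is the answer in today's purchasing power.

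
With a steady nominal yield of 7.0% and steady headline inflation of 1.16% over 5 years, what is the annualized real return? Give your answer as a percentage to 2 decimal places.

With constant rates the annual real return is the same each year: (1+7.0%)/(1+1.16%) − 1 = 0.05773.

5.77%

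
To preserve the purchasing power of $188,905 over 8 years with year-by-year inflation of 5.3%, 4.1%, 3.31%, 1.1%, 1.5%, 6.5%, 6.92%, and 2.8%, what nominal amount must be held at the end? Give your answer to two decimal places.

$256,970.81

Cumulative price-level factor: 1.053 × 1.041 × 1.0331 × 1.011 × 1.015 × 1.065 × 1.0692 × 1.028 ≈ 1.3603176487.
The nominal amount required is $188,905 scaled up by that factor.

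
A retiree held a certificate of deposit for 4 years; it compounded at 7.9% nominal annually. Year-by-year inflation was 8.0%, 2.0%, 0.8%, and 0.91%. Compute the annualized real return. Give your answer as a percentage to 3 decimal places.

Cumulative inflation factor: 1.080 × 1.020 × 1.008 × 1.0091 ≈ 1.12052.
Nominal growth factor: 1.35546. Real growth factor = 1.35546 / 1.12052 ≈ 1.20967.
Annualized: 1.20967^(1/4) − 1 ≈ 0.04874.

4.874%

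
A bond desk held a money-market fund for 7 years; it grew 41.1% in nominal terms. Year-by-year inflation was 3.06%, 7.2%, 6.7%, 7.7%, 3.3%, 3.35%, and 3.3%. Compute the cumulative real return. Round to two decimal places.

Cumulative inflation factor: 1.0306 × 1.072 × 1.067 × 1.077 × 1.033 × 1.0335 × 1.033 ≈ 1.40016.
Nominal growth factor: 1.41100. Real growth factor = 1.41100 / 1.40016 ≈ 1.00775.
Total real return ≈ 0.7745%.

0.77%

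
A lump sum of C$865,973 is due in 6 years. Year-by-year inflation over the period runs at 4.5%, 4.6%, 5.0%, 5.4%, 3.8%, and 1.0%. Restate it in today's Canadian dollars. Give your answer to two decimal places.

C$682,822.37

Price-level factor over 6 years: 1.045 × 1.046 × 1.050 × 1.054 × 1.038 × 1.010 ≈ 1.2682258825.
Purchasing power today: C$865,973 divided by that factor.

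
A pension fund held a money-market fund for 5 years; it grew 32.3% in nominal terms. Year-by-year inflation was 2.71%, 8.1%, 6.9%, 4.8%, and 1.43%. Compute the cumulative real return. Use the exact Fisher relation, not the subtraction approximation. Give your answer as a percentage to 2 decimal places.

Cumulative inflation factor: 1.0271 × 1.081 × 1.069 × 1.048 × 1.0143 ≈ 1.26166.
Nominal growth factor: 1.32300. Real growth factor = 1.32300 / 1.26166 ≈ 1.04861.
Total real return ≈ 4.8615%.

4.86%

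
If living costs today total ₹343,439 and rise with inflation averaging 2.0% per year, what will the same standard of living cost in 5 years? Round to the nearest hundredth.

₹379,184.41

Cumulative price-level factor: (1+2.0%)^5 = 1.1040808032.
Multiplying ₹343,439 by the price-level factor gives the future nominal sum.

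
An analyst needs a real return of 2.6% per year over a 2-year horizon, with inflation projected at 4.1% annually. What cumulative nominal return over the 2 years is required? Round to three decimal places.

14.076%

Required annual nominal rate: (1+2.6%)(1+4.1%) − 1 = 6.8066%.
Cumulative over 2 years: (1 + 0.068066)^2 − 1 ≈ 0.14076.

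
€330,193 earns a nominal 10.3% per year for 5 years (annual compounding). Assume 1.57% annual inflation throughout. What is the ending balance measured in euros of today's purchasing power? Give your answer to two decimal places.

Nominal value at maturity: €330,193 × (1 + 10.3%)^5 ≈ €539,070.32.
Price-level factor over 5 years: (1 + 1.57%)^5 ≈ 1.0810039037.
The maturity value deflated by that factor is the answer in today's purchasing power.

€498,675.65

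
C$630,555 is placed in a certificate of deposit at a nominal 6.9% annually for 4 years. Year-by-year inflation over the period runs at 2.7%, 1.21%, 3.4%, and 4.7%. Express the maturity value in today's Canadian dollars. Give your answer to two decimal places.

C$731,766.81

Nominal value at maturity: C$630,555 × (1 + 6.9%)^4 ≈ C$823,443.48.
Price-level factor over 4 years: 1.027 × 1.0121 × 1.034 × 1.047 ≈ 1.1252812666.
Dividing the nominal maturity value by the price-level factor gives the value in today's money.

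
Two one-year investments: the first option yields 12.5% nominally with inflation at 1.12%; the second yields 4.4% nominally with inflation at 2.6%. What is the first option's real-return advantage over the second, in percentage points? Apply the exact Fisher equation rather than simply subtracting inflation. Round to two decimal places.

The first option real return: 1.125/1.0112 − 1 = 11.254%.
The second real return: 1.044/1.026 − 1 = 1.754%.
Difference: 11.254 − 1.754 = 9.500 pp.

9.50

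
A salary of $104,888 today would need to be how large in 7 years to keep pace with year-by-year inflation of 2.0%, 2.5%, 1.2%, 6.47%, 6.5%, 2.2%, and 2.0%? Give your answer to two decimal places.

$131,177.18

Cumulative price-level factor: 1.020 × 1.025 × 1.012 × 1.0647 × 1.065 × 1.022 × 1.020 ≈ 1.2506404728.
Multiplying $104,888 by the price-level factor gives the future nominal sum.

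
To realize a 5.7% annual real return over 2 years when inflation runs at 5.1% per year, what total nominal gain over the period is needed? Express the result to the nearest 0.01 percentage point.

23.41%

Required annual nominal rate: (1+5.7%)(1+5.1%) − 1 = 11.0907%.
Cumulative over 2 years: (1 + 0.110907)^2 − 1 ≈ 0.23411.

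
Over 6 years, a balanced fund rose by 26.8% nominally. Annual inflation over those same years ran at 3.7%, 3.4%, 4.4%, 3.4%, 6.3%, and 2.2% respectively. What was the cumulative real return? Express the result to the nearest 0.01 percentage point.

Cumulative inflation factor: 1.037 × 1.034 × 1.044 × 1.034 × 1.063 × 1.022 ≈ 1.25749.
Nominal growth factor: 1.26800. Real growth factor = 1.26800 / 1.25749 ≈ 1.00836.
Total real return ≈ 0.8358%.

0.84%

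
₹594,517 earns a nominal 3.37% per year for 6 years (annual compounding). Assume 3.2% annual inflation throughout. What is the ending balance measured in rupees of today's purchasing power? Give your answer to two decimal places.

Nominal value at maturity: ₹594,517 × (1 + 3.37%)^6 ≈ ₹725,322.88.
Price-level factor over 6 years: (1 + 3.2%)^6 ≈ 1.2080312910.
Dividing the nominal maturity value by the price-level factor gives the value in today's money.

₹600,417.29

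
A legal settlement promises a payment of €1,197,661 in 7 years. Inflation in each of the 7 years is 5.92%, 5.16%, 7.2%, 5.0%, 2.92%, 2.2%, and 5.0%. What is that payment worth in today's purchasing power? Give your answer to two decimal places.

Price-level factor over 7 years: 1.0592 × 1.0516 × 1.072 × 1.050 × 1.0292 × 1.022 × 1.050 ≈ 1.3846901612.
Purchasing power today: €1,197,661 divided by that factor.

€864,930.68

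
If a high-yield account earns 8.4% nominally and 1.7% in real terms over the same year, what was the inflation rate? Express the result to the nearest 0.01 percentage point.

6.59%

From (1+r_nom) = (1+r_real)(1+π), we get 1+π = (1 + 8.4%)/(1 + 1.7%) = 1.084/1.017 ≈ 1.06588.
So π ≈ 6.5880%.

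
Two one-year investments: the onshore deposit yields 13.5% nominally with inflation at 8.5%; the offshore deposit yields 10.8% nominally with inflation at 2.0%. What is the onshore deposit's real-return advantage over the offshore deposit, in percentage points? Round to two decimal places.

-4.02

The onshore deposit real return: 1.135/1.085 − 1 = 4.608%.
The offshore deposit real return: 1.108/1.020 − 1 = 8.627%.
Difference: 4.608 − 8.627 = -4.019 pp.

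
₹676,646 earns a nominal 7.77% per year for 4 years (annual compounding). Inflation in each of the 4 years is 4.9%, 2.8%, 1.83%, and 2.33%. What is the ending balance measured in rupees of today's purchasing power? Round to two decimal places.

₹812,279.94

Nominal value at maturity: ₹676,646 × (1 + 7.77%)^4 ≈ ₹912,752.54.
Price-level factor over 4 years: 1.049 × 1.028 × 1.0183 × 1.0233 ≈ 1.1236920822.
Dividing the nominal maturity value by the price-level factor gives the value in today's money.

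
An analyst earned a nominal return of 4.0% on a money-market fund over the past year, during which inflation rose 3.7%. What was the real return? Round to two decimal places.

Real return via the Fisher equation: (1 + 4.0%)/(1 + 3.7%) − 1 = 1.040/1.037 − 1 ≈ 0.00289.

0.29%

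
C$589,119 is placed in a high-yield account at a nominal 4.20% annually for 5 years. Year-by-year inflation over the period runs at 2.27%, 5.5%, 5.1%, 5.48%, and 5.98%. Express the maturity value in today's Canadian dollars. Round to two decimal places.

Nominal value at maturity: C$589,119 × (1 + 4.20%)^5 ≈ C$723,671.76.
Price-level factor over 5 years: 1.0227 × 1.055 × 1.051 × 1.0548 × 1.0598 ≈ 1.2676444750.
Dividing the nominal maturity value by the price-level factor gives the value in today's money.

C$570,879.12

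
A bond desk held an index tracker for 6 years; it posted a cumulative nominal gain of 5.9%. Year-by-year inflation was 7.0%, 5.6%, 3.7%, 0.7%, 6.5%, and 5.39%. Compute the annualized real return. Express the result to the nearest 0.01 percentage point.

-3.66%

Cumulative inflation factor: 1.070 × 1.056 × 1.037 × 1.007 × 1.065 × 1.0539 ≈ 1.32436.
Nominal growth factor: 1.05900. Real growth factor = 1.05900 / 1.32436 ≈ 0.79963.
Annualized: 0.79963^(1/6) − 1 ≈ -0.03658.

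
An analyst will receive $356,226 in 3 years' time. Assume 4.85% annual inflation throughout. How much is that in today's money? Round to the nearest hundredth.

$309,044.00

Price-level factor over 3 years: (1 + 4.85%)^3 ≈ 1.1526708341.
Purchasing power today: $356,226 divided by that factor.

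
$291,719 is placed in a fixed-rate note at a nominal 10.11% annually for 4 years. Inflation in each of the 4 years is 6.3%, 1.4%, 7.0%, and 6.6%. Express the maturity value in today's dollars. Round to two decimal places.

$348,786.42

Nominal value at maturity: $291,719 × (1 + 10.11%)^4 ≈ $428,816.78.
Price-level factor over 4 years: 1.063 × 1.014 × 1.070 × 1.066 ≈ 1.2294537668.
Dividing the nominal maturity value by the price-level factor gives the value in today's money.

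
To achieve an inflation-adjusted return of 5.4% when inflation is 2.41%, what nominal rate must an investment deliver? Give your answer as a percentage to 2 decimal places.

7.94%

By the Fisher equation, 1 + r_nom = (1 + 5.4%)(1 + 2.41%) = 1.054 × 1.0241 = 1.0794014.
So r_nom = 7.94014%.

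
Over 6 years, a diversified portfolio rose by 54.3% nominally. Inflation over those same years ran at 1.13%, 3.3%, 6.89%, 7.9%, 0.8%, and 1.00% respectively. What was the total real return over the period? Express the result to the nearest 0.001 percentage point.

25.790%

Cumulative inflation factor: 1.0113 × 1.033 × 1.0689 × 1.079 × 1.008 × 1.0100 ≈ 1.22665.
Nominal growth factor: 1.54300. Real growth factor = 1.54300 / 1.22665 ≈ 1.25790.
Total real return ≈ 25.7897%.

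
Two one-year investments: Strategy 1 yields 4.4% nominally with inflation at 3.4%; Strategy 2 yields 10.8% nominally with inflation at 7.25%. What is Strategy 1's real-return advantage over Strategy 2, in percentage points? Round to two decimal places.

Strategy 1 real return: 1.044/1.034 − 1 = 0.967%.
Strategy 2 real return: 1.108/1.0725 − 1 = 3.310%.
Difference: 0.967 − 3.310 = -2.343 pp.

-2.34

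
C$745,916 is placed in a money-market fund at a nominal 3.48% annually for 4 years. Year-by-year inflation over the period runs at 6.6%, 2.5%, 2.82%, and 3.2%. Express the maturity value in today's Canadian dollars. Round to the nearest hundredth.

Nominal value at maturity: C$745,916 × (1 + 3.48%)^4 ≈ C$855,294.35.
Price-level factor over 4 years: 1.066 × 1.025 × 1.0282 × 1.032 ≈ 1.1594135374.
The maturity value deflated by that factor is the answer in today's purchasing power.

C$737,695.67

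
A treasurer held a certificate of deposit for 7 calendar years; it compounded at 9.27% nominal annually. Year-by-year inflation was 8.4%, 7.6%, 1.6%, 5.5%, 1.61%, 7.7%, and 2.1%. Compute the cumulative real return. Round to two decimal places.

33.15%

Cumulative inflation factor: 1.084 × 1.076 × 1.016 × 1.055 × 1.0161 × 1.077 × 1.021 ≈ 1.39690.
Nominal growth factor: 1.85997. Real growth factor = 1.85997 / 1.39690 ≈ 1.33150.
Total real return ≈ 33.1499%.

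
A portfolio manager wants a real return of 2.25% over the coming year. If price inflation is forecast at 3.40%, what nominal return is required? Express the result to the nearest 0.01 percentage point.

By the Fisher equation, 1 + r_nom = (1 + 2.25%)(1 + 3.40%) = 1.0225 × 1.0340 = 1.057265.
So r_nom = 5.7265%.

5.73%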